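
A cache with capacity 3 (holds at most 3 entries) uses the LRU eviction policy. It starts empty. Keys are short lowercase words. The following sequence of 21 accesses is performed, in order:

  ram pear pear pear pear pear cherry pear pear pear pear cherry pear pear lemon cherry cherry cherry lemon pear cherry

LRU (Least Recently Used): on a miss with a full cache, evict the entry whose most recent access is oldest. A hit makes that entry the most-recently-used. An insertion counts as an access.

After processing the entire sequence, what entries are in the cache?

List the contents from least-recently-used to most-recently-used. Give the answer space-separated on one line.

Answer: lemon pear cherry

Derivation:
LRU simulation (capacity=3):
  1. access ram: MISS. Cache (LRU->MRU): [ram]
  2. access pear: MISS. Cache (LRU->MRU): [ram pear]
  3. access pear: HIT. Cache (LRU->MRU): [ram pear]
  4. access pear: HIT. Cache (LRU->MRU): [ram pear]
  5. access pear: HIT. Cache (LRU->MRU): [ram pear]
  6. access pear: HIT. Cache (LRU->MRU): [ram pear]
  7. access cherry: MISS. Cache (LRU->MRU): [ram pear cherry]
  8. access pear: HIT. Cache (LRU->MRU): [ram cherry pear]
  9. access pear: HIT. Cache (LRU->MRU): [ram cherry pear]
  10. access pear: HIT. Cache (LRU->MRU): [ram cherry pear]
  11. access pear: HIT. Cache (LRU->MRU): [ram cherry pear]
  12. access cherry: HIT. Cache (LRU->MRU): [ram pear cherry]
  13. access pear: HIT. Cache (LRU->MRU): [ram cherry pear]
  14. access pear: HIT. Cache (LRU->MRU): [ram cherry pear]
  15. access lemon: MISS, evict ram. Cache (LRU->MRU): [cherry pear lemon]
  16. access cherry: HIT. Cache (LRU->MRU): [pear lemon cherry]
  17. access cherry: HIT. Cache (LRU->MRU): [pear lemon cherry]
  18. access cherry: HIT. Cache (LRU->MRU): [pear lemon cherry]
  19. access lemon: HIT. Cache (LRU->MRU): [pear cherry lemon]
  20. access pear: HIT. Cache (LRU->MRU): [cherry lemon pear]
  21. access cherry: HIT. Cache (LRU->MRU): [lemon pear cherry]
Total: 17 hits, 4 misses, 1 evictions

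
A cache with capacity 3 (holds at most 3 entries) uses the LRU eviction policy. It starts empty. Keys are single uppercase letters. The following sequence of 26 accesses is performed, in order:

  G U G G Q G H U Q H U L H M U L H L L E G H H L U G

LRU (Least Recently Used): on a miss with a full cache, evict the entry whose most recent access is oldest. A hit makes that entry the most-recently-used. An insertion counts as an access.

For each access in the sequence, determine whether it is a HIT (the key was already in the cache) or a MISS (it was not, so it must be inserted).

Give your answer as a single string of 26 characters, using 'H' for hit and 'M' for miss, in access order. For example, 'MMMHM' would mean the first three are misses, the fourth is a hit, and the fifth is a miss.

LRU simulation (capacity=3):
  1. access G: MISS. Cache (LRU->MRU): [G]
  2. access U: MISS. Cache (LRU->MRU): [G U]
  3. access G: HIT. Cache (LRU->MRU): [U G]
  4. access G: HIT. Cache (LRU->MRU): [U G]
  5. access Q: MISS. Cache (LRU->MRU): [U G Q]
  6. access G: HIT. Cache (LRU->MRU): [U Q G]
  7. access H: MISS, evict U. Cache (LRU->MRU): [Q G H]
  8. access U: MISS, evict Q. Cache (LRU->MRU): [G H U]
  9. access Q: MISS, evict G. Cache (LRU->MRU): [H U Q]
  10. access H: HIT. Cache (LRU->MRU): [U Q H]
  11. access U: HIT. Cache (LRU->MRU): [Q H U]
  12. access L: MISS, evict Q. Cache (LRU->MRU): [H U L]
  13. access H: HIT. Cache (LRU->MRU): [U L H]
  14. access M: MISS, evict U. Cache (LRU->MRU): [L H M]
  15. access U: MISS, evict L. Cache (LRU->MRU): [H M U]
  16. access L: MISS, evict H. Cache (LRU->MRU): [M U L]
  17. access H: MISS, evict M. Cache (LRU->MRU): [U L H]
  18. access L: HIT. Cache (LRU->MRU): [U H L]
  19. access L: HIT. Cache (LRU->MRU): [U H L]
  20. access E: MISS, evict U. Cache (LRU->MRU): [H L E]
  21. access G: MISS, evict H. Cache (LRU->MRU): [L E G]
  22. access H: MISS, evict L. Cache (LRU->MRU): [E G H]
  23. access H: HIT. Cache (LRU->MRU): [E G H]
  24. access L: MISS, evict E. Cache (LRU->MRU): [G H L]
  25. access U: MISS, evict G. Cache (LRU->MRU): [H L U]
  26. access G: MISS, evict H. Cache (LRU->MRU): [L U G]
Total: 9 hits, 17 misses, 14 evictions

Answer: MMHHMHMMMHHMHMMMMHHMMMHMMM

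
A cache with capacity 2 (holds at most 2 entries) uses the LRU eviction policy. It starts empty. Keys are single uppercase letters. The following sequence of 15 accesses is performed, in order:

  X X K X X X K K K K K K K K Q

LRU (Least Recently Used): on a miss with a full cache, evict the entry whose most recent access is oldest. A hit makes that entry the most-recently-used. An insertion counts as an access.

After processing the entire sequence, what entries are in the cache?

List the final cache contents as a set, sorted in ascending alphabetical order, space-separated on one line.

LRU simulation (capacity=2):
  1. access X: MISS. Cache (LRU->MRU): [X]
  2. access X: HIT. Cache (LRU->MRU): [X]
  3. access K: MISS. Cache (LRU->MRU): [X K]
  4. access X: HIT. Cache (LRU->MRU): [K X]
  5. access X: HIT. Cache (LRU->MRU): [K X]
  6. access X: HIT. Cache (LRU->MRU): [K X]
  7. access K: HIT. Cache (LRU->MRU): [X K]
  8. access K: HIT. Cache (LRU->MRU): [X K]
  9. access K: HIT. Cache (LRU->MRU): [X K]
  10. access K: HIT. Cache (LRU->MRU): [X K]
  11. access K: HIT. Cache (LRU->MRU): [X K]
  12. access K: HIT. Cache (LRU->MRU): [X K]
  13. access K: HIT. Cache (LRU->MRU): [X K]
  14. access K: HIT. Cache (LRU->MRU): [X K]
  15. access Q: MISS, evict X. Cache (LRU->MRU): [K Q]
Total: 12 hits, 3 misses, 1 evictions

Answer: K Q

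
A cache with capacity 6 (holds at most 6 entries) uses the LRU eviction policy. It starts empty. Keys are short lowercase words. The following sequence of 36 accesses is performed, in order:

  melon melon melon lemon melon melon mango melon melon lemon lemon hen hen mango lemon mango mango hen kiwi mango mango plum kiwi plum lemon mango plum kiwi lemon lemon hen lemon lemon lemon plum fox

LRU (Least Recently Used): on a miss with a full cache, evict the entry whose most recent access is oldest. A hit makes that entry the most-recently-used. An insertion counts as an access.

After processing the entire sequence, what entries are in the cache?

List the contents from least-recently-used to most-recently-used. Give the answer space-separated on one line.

LRU simulation (capacity=6):
  1. access melon: MISS. Cache (LRU->MRU): [melon]
  2. access melon: HIT. Cache (LRU->MRU): [melon]
  3. access melon: HIT. Cache (LRU->MRU): [melon]
  4. access lemon: MISS. Cache (LRU->MRU): [melon lemon]
  5. access melon: HIT. Cache (LRU->MRU): [lemon melon]
  6. access melon: HIT. Cache (LRU->MRU): [lemon melon]
  7. access mango: MISS. Cache (LRU->MRU): [lemon melon mango]
  8. access melon: HIT. Cache (LRU->MRU): [lemon mango melon]
  9. access melon: HIT. Cache (LRU->MRU): [lemon mango melon]
  10. access lemon: HIT. Cache (LRU->MRU): [mango melon lemon]
  11. access lemon: HIT. Cache (LRU->MRU): [mango melon lemon]
  12. access hen: MISS. Cache (LRU->MRU): [mango melon lemon hen]
  13. access hen: HIT. Cache (LRU->MRU): [mango melon lemon hen]
  14. access mango: HIT. Cache (LRU->MRU): [melon lemon hen mango]
  15. access lemon: HIT. Cache (LRU->MRU): [melon hen mango lemon]
  16. access mango: HIT. Cache (LRU->MRU): [melon hen lemon mango]
  17. access mango: HIT. Cache (LRU->MRU): [melon hen lemon mango]
  18. access hen: HIT. Cache (LRU->MRU): [melon lemon mango hen]
  19. access kiwi: MISS. Cache (LRU->MRU): [melon lemon mango hen kiwi]
  20. access mango: HIT. Cache (LRU->MRU): [melon lemon hen kiwi mango]
  21. access mango: HIT. Cache (LRU->MRU): [melon lemon hen kiwi mango]
  22. access plum: MISS. Cache (LRU->MRU): [melon lemon hen kiwi mango plum]
  23. access kiwi: HIT. Cache (LRU->MRU): [melon lemon hen mango plum kiwi]
  24. access plum: HIT. Cache (LRU->MRU): [melon lemon hen mango kiwi plum]
  25. access lemon: HIT. Cache (LRU->MRU): [melon hen mango kiwi plum lemon]
  26. access mango: HIT. Cache (LRU->MRU): [melon hen kiwi plum lemon mango]
  27. access plum: HIT. Cache (LRU->MRU): [melon hen kiwi lemon mango plum]
  28. access kiwi: HIT. Cache (LRU->MRU): [melon hen lemon mango plum kiwi]
  29. access lemon: HIT. Cache (LRU->MRU): [melon hen mango plum kiwi lemon]
  30. access lemon: HIT. Cache (LRU->MRU): [melon hen mango plum kiwi lemon]
  31. access hen: HIT. Cache (LRU->MRU): [melon mango plum kiwi lemon hen]
  32. access lemon: HIT. Cache (LRU->MRU): [melon mango plum kiwi hen lemon]
  33. access lemon: HIT. Cache (LRU->MRU): [melon mango plum kiwi hen lemon]
  34. access lemon: HIT. Cache (LRU->MRU): [melon mango plum kiwi hen lemon]
  35. access plum: HIT. Cache (LRU->MRU): [melon mango kiwi hen lemon plum]
  36. access fox: MISS, evict melon. Cache (LRU->MRU): [mango kiwi hen lemon plum fox]
Total: 29 hits, 7 misses, 1 evictions

Answer: mango kiwi hen lemon plum fox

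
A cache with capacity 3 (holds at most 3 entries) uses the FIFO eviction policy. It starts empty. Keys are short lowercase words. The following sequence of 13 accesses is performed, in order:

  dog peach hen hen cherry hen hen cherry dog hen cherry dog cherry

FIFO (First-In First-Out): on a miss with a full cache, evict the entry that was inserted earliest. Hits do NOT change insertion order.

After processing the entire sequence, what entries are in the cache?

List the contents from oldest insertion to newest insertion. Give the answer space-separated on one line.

Answer: hen cherry dog

Derivation:
FIFO simulation (capacity=3):
  1. access dog: MISS. Cache (old->new): [dog]
  2. access peach: MISS. Cache (old->new): [dog peach]
  3. access hen: MISS. Cache (old->new): [dog peach hen]
  4. access hen: HIT. Cache (old->new): [dog peach hen]
  5. access cherry: MISS, evict dog. Cache (old->new): [peach hen cherry]
  6. access hen: HIT. Cache (old->new): [peach hen cherry]
  7. access hen: HIT. Cache (old->new): [peach hen cherry]
  8. access cherry: HIT. Cache (old->new): [peach hen cherry]
  9. access dog: MISS, evict peach. Cache (old->new): [hen cherry dog]
  10. access hen: HIT. Cache (old->new): [hen cherry dog]
  11. access cherry: HIT. Cache (old->new): [hen cherry dog]
  12. access dog: HIT. Cache (old->new): [hen cherry dog]
  13. access cherry: HIT. Cache (old->new): [hen cherry dog]
Total: 8 hits, 5 misses, 2 evictions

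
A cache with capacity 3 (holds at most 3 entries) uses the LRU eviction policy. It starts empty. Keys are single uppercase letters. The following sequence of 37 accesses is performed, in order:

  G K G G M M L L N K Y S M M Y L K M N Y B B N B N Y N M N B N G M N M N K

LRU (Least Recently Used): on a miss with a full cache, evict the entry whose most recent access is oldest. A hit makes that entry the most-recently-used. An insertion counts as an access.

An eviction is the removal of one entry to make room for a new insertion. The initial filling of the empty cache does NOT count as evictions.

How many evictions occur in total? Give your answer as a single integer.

Answer: 17

Derivation:
LRU simulation (capacity=3):
  1. access G: MISS. Cache (LRU->MRU): [G]
  2. access K: MISS. Cache (LRU->MRU): [G K]
  3. access G: HIT. Cache (LRU->MRU): [K G]
  4. access G: HIT. Cache (LRU->MRU): [K G]
  5. access M: MISS. Cache (LRU->MRU): [K G M]
  6. access M: HIT. Cache (LRU->MRU): [K G M]
  7. access L: MISS, evict K. Cache (LRU->MRU): [G M L]
  8. access L: HIT. Cache (LRU->MRU): [G M L]
  9. access N: MISS, evict G. Cache (LRU->MRU): [M L N]
  10. access K: MISS, evict M. Cache (LRU->MRU): [L N K]
  11. access Y: MISS, evict L. Cache (LRU->MRU): [N K Y]
  12. access S: MISS, evict N. Cache (LRU->MRU): [K Y S]
  13. access M: MISS, evict K. Cache (LRU->MRU): [Y S M]
  14. access M: HIT. Cache (LRU->MRU): [Y S M]
  15. access Y: HIT. Cache (LRU->MRU): [S M Y]
  16. access L: MISS, evict S. Cache (LRU->MRU): [M Y L]
  17. access K: MISS, evict M. Cache (LRU->MRU): [Y L K]
  18. access M: MISS, evict Y. Cache (LRU->MRU): [L K M]
  19. access N: MISS, evict L. Cache (LRU->MRU): [K M N]
  20. access Y: MISS, evict K. Cache (LRU->MRU): [M N Y]
  21. access B: MISS, evict M. Cache (LRU->MRU): [N Y B]
  22. access B: HIT. Cache (LRU->MRU): [N Y B]
  23. access N: HIT. Cache (LRU->MRU): [Y B N]
  24. access B: HIT. Cache (LRU->MRU): [Y N B]
  25. access N: HIT. Cache (LRU->MRU): [Y B N]
  26. access Y: HIT. Cache (LRU->MRU): [B N Y]
  27. access N: HIT. Cache (LRU->MRU): [B Y N]
  28. access M: MISS, evict B. Cache (LRU->MRU): [Y N M]
  29. access N: HIT. Cache (LRU->MRU): [Y M N]
  30. access B: MISS, evict Y. Cache (LRU->MRU): [M N B]
  31. access N: HIT. Cache (LRU->MRU): [M B N]
  32. access G: MISS, evict M. Cache (LRU->MRU): [B N G]
  33. access M: MISS, evict B. Cache (LRU->MRU): [N G M]
  34. access N: HIT. Cache (LRU->MRU): [G M N]
  35. access M: HIT. Cache (LRU->MRU): [G N M]
  36. access N: HIT. Cache (LRU->MRU): [G M N]
  37. access K: MISS, evict G. Cache (LRU->MRU): [M N K]
Total: 17 hits, 20 misses, 17 evictions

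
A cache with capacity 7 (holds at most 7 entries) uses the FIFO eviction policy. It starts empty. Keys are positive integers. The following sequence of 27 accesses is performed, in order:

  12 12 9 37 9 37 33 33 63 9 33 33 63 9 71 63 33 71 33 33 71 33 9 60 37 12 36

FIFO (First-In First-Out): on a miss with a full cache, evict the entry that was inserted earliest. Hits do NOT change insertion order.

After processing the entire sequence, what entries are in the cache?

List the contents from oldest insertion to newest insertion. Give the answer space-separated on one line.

Answer: 9 37 33 63 71 60 36

Derivation:
FIFO simulation (capacity=7):
  1. access 12: MISS. Cache (old->new): [12]
  2. access 12: HIT. Cache (old->new): [12]
  3. access 9: MISS. Cache (old->new): [12 9]
  4. access 37: MISS. Cache (old->new): [12 9 37]
  5. access 9: HIT. Cache (old->new): [12 9 37]
  6. access 37: HIT. Cache (old->new): [12 9 37]
  7. access 33: MISS. Cache (old->new): [12 9 37 33]
  8. access 33: HIT. Cache (old->new): [12 9 37 33]
  9. access 63: MISS. Cache (old->new): [12 9 37 33 63]
  10. access 9: HIT. Cache (old->new): [12 9 37 33 63]
  11. access 33: HIT. Cache (old->new): [12 9 37 33 63]
  12. access 33: HIT. Cache (old->new): [12 9 37 33 63]
  13. access 63: HIT. Cache (old->new): [12 9 37 33 63]
  14. access 9: HIT. Cache (old->new): [12 9 37 33 63]
  15. access 71: MISS. Cache (old->new): [12 9 37 33 63 71]
  16. access 63: HIT. Cache (old->new): [12 9 37 33 63 71]
  17. access 33: HIT. Cache (old->new): [12 9 37 33 63 71]
  18. access 71: HIT. Cache (old->new): [12 9 37 33 63 71]
  19. access 33: HIT. Cache (old->new): [12 9 37 33 63 71]
  20. access 33: HIT. Cache (old->new): [12 9 37 33 63 71]
  21. access 71: HIT. Cache (old->new): [12 9 37 33 63 71]
  22. access 33: HIT. Cache (old->new): [12 9 37 33 63 71]
  23. access 9: HIT. Cache (old->new): [12 9 37 33 63 71]
  24. access 60: MISS. Cache (old->new): [12 9 37 33 63 71 60]
  25. access 37: HIT. Cache (old->new): [12 9 37 33 63 71 60]
  26. access 12: HIT. Cache (old->new): [12 9 37 33 63 71 60]
  27. access 36: MISS, evict 12. Cache (old->new): [9 37 33 63 71 60 36]
Total: 19 hits, 8 misses, 1 evictions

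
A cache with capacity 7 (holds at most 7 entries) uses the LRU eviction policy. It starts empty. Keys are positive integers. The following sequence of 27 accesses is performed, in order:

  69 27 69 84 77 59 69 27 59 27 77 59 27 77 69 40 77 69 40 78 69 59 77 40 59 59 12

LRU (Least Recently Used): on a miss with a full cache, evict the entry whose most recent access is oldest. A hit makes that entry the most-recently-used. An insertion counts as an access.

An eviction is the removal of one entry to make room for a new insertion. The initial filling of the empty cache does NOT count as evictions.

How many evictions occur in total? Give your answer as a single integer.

Answer: 1

Derivation:
LRU simulation (capacity=7):
  1. access 69: MISS. Cache (LRU->MRU): [69]
  2. access 27: MISS. Cache (LRU->MRU): [69 27]
  3. access 69: HIT. Cache (LRU->MRU): [27 69]
  4. access 84: MISS. Cache (LRU->MRU): [27 69 84]
  5. access 77: MISS. Cache (LRU->MRU): [27 69 84 77]
  6. access 59: MISS. Cache (LRU->MRU): [27 69 84 77 59]
  7. access 69: HIT. Cache (LRU->MRU): [27 84 77 59 69]
  8. access 27: HIT. Cache (LRU->MRU): [84 77 59 69 27]
  9. access 59: HIT. Cache (LRU->MRU): [84 77 69 27 59]
  10. access 27: HIT. Cache (LRU->MRU): [84 77 69 59 27]
  11. access 77: HIT. Cache (LRU->MRU): [84 69 59 27 77]
  12. access 59: HIT. Cache (LRU->MRU): [84 69 27 77 59]
  13. access 27: HIT. Cache (LRU->MRU): [84 69 77 59 27]
  14. access 77: HIT. Cache (LRU->MRU): [84 69 59 27 77]
  15. access 69: HIT. Cache (LRU->MRU): [84 59 27 77 69]
  16. access 40: MISS. Cache (LRU->MRU): [84 59 27 77 69 40]
  17. access 77: HIT. Cache (LRU->MRU): [84 59 27 69 40 77]
  18. access 69: HIT. Cache (LRU->MRU): [84 59 27 40 77 69]
  19. access 40: HIT. Cache (LRU->MRU): [84 59 27 77 69 40]
  20. access 78: MISS. Cache (LRU->MRU): [84 59 27 77 69 40 78]
  21. access 69: HIT. Cache (LRU->MRU): [84 59 27 77 40 78 69]
  22. access 59: HIT. Cache (LRU->MRU): [84 27 77 40 78 69 59]
  23. access 77: HIT. Cache (LRU->MRU): [84 27 40 78 69 59 77]
  24. access 40: HIT. Cache (LRU->MRU): [84 27 78 69 59 77 40]
  25. access 59: HIT. Cache (LRU->MRU): [84 27 78 69 77 40 59]
  26. access 59: HIT. Cache (LRU->MRU): [84 27 78 69 77 40 59]
  27. access 12: MISS, evict 84. Cache (LRU->MRU): [27 78 69 77 40 59 12]
Total: 19 hits, 8 misses, 1 evictions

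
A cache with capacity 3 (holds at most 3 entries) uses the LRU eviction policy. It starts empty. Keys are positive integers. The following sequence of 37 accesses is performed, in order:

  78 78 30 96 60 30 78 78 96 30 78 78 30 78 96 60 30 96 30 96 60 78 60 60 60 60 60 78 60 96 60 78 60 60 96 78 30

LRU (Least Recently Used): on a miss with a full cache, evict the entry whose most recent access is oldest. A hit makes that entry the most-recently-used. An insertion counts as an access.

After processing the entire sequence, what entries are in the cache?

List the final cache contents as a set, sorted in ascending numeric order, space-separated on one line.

Answer: 30 78 96

Derivation:
LRU simulation (capacity=3):
  1. access 78: MISS. Cache (LRU->MRU): [78]
  2. access 78: HIT. Cache (LRU->MRU): [78]
  3. access 30: MISS. Cache (LRU->MRU): [78 30]
  4. access 96: MISS. Cache (LRU->MRU): [78 30 96]
  5. access 60: MISS, evict 78. Cache (LRU->MRU): [30 96 60]
  6. access 30: HIT. Cache (LRU->MRU): [96 60 30]
  7. access 78: MISS, evict 96. Cache (LRU->MRU): [60 30 78]
  8. access 78: HIT. Cache (LRU->MRU): [60 30 78]
  9. access 96: MISS, evict 60. Cache (LRU->MRU): [30 78 96]
  10. access 30: HIT. Cache (LRU->MRU): [78 96 30]
  11. access 78: HIT. Cache (LRU->MRU): [96 30 78]
  12. access 78: HIT. Cache (LRU->MRU): [96 30 78]
  13. access 30: HIT. Cache (LRU->MRU): [96 78 30]
  14. access 78: HIT. Cache (LRU->MRU): [96 30 78]
  15. access 96: HIT. Cache (LRU->MRU): [30 78 96]
  16. access 60: MISS, evict 30. Cache (LRU->MRU): [78 96 60]
  17. access 30: MISS, evict 78. Cache (LRU->MRU): [96 60 30]
  18. access 96: HIT. Cache (LRU->MRU): [60 30 96]
  19. access 30: HIT. Cache (LRU->MRU): [60 96 30]
  20. access 96: HIT. Cache (LRU->MRU): [60 30 96]
  21. access 60: HIT. Cache (LRU->MRU): [30 96 60]
  22. access 78: MISS, evict 30. Cache (LRU->MRU): [96 60 78]
  23. access 60: HIT. Cache (LRU->MRU): [96 78 60]
  24. access 60: HIT. Cache (LRU->MRU): [96 78 60]
  25. access 60: HIT. Cache (LRU->MRU): [96 78 60]
  26. access 60: HIT. Cache (LRU->MRU): [96 78 60]
  27. access 60: HIT. Cache (LRU->MRU): [96 78 60]
  28. access 78: HIT. Cache (LRU->MRU): [96 60 78]
  29. access 60: HIT. Cache (LRU->MRU): [96 78 60]
  30. access 96: HIT. Cache (LRU->MRU): [78 60 96]
  31. access 60: HIT. Cache (LRU->MRU): [78 96 60]
  32. access 78: HIT. Cache (LRU->MRU): [96 60 78]
  33. access 60: HIT. Cache (LRU->MRU): [96 78 60]
  34. access 60: HIT. Cache (LRU->MRU): [96 78 60]
  35. access 96: HIT. Cache (LRU->MRU): [78 60 96]
  36. access 78: HIT. Cache (LRU->MRU): [60 96 78]
  37. access 30: MISS, evict 60. Cache (LRU->MRU): [96 78 30]
Total: 27 hits, 10 misses, 7 evictions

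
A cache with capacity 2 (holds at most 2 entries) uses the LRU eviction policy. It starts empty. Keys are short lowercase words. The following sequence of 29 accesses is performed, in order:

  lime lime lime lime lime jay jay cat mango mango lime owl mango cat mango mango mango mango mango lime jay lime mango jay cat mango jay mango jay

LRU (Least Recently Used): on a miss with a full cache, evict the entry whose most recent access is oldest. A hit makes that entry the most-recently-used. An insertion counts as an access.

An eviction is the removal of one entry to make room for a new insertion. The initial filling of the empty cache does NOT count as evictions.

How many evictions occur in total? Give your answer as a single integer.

Answer: 13

Derivation:
LRU simulation (capacity=2):
  1. access lime: MISS. Cache (LRU->MRU): [lime]
  2. access lime: HIT. Cache (LRU->MRU): [lime]
  3. access lime: HIT. Cache (LRU->MRU): [lime]
  4. access lime: HIT. Cache (LRU->MRU): [lime]
  5. access lime: HIT. Cache (LRU->MRU): [lime]
  6. access jay: MISS. Cache (LRU->MRU): [lime jay]
  7. access jay: HIT. Cache (LRU->MRU): [lime jay]
  8. access cat: MISS, evict lime. Cache (LRU->MRU): [jay cat]
  9. access mango: MISS, evict jay. Cache (LRU->MRU): [cat mango]
  10. access mango: HIT. Cache (LRU->MRU): [cat mango]
  11. access lime: MISS, evict cat. Cache (LRU->MRU): [mango lime]
  12. access owl: MISS, evict mango. Cache (LRU->MRU): [lime owl]
  13. access mango: MISS, evict lime. Cache (LRU->MRU): [owl mango]
  14. access cat: MISS, evict owl. Cache (LRU->MRU): [mango cat]
  15. access mango: HIT. Cache (LRU->MRU): [cat mango]
  16. access mango: HIT. Cache (LRU->MRU): [cat mango]
  17. access mango: HIT. Cache (LRU->MRU): [cat mango]
  18. access mango: HIT. Cache (LRU->MRU): [cat mango]
  19. access mango: HIT. Cache (LRU->MRU): [cat mango]
  20. access lime: MISS, evict cat. Cache (LRU->MRU): [mango lime]
  21. access jay: MISS, evict mango. Cache (LRU->MRU): [lime jay]
  22. access lime: HIT. Cache (LRU->MRU): [jay lime]
  23. access mango: MISS, evict jay. Cache (LRU->MRU): [lime mango]
  24. access jay: MISS, evict lime. Cache (LRU->MRU): [mango jay]
  25. access cat: MISS, evict mango. Cache (LRU->MRU): [jay cat]
  26. access mango: MISS, evict jay. Cache (LRU->MRU): [cat mango]
  27. access jay: MISS, evict cat. Cache (LRU->MRU): [mango jay]
  28. access mango: HIT. Cache (LRU->MRU): [jay mango]
  29. access jay: HIT. Cache (LRU->MRU): [mango jay]
Total: 14 hits, 15 misses, 13 evictions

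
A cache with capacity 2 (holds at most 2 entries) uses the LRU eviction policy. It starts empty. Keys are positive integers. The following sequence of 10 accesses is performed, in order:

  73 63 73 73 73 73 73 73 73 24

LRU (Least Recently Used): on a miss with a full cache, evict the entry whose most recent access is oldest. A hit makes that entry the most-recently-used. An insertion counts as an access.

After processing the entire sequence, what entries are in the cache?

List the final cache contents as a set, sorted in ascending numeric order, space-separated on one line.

LRU simulation (capacity=2):
  1. access 73: MISS. Cache (LRU->MRU): [73]
  2. access 63: MISS. Cache (LRU->MRU): [73 63]
  3. access 73: HIT. Cache (LRU->MRU): [63 73]
  4. access 73: HIT. Cache (LRU->MRU): [63 73]
  5. access 73: HIT. Cache (LRU->MRU): [63 73]
  6. access 73: HIT. Cache (LRU->MRU): [63 73]
  7. access 73: HIT. Cache (LRU->MRU): [63 73]
  8. access 73: HIT. Cache (LRU->MRU): [63 73]
  9. access 73: HIT. Cache (LRU->MRU): [63 73]
  10. access 24: MISS, evict 63. Cache (LRU->MRU): [73 24]
Total: 7 hits, 3 misses, 1 evictions

Answer: 24 73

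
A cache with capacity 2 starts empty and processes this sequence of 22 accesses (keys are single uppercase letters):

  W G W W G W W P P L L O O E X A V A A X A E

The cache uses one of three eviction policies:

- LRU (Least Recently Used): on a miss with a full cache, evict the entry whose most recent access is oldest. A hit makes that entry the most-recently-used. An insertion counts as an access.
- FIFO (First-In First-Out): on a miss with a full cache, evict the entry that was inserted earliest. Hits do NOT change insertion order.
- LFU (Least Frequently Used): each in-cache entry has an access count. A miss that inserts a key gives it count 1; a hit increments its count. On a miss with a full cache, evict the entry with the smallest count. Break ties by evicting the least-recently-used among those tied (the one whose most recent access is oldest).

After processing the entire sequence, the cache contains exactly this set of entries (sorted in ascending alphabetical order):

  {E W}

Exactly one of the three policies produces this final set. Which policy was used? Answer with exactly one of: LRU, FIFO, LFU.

Simulating under each policy and comparing final sets:
  LRU: final set = {A E} -> differs
  FIFO: final set = {A E} -> differs
  LFU: final set = {E W} -> MATCHES target
Only LFU produces the target set.

Answer: LFU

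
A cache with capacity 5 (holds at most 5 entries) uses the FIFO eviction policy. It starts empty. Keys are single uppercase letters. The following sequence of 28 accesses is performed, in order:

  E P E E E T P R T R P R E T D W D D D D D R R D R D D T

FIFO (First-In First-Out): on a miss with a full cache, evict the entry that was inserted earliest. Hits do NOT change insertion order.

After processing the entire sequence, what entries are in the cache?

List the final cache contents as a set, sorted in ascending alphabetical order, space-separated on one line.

Answer: D P R T W

Derivation:
FIFO simulation (capacity=5):
  1. access E: MISS. Cache (old->new): [E]
  2. access P: MISS. Cache (old->new): [E P]
  3. access E: HIT. Cache (old->new): [E P]
  4. access E: HIT. Cache (old->new): [E P]
  5. access E: HIT. Cache (old->new): [E P]
  6. access T: MISS. Cache (old->new): [E P T]
  7. access P: HIT. Cache (old->new): [E P T]
  8. access R: MISS. Cache (old->new): [E P T R]
  9. access T: HIT. Cache (old->new): [E P T R]
  10. access R: HIT. Cache (old->new): [E P T R]
  11. access P: HIT. Cache (old->new): [E P T R]
  12. access R: HIT. Cache (old->new): [E P T R]
  13. access E: HIT. Cache (old->new): [E P T R]
  14. access T: HIT. Cache (old->new): [E P T R]
  15. access D: MISS. Cache (old->new): [E P T R D]
  16. access W: MISS, evict E. Cache (old->new): [P T R D W]
  17. access D: HIT. Cache (old->new): [P T R D W]
  18. access D: HIT. Cache (old->new): [P T R D W]
  19. access D: HIT. Cache (old->new): [P T R D W]
  20. access D: HIT. Cache (old->new): [P T R D W]
  21. access D: HIT. Cache (old->new): [P T R D W]
  22. access R: HIT. Cache (old->new): [P T R D W]
  23. access R: HIT. Cache (old->new): [P T R D W]
  24. access D: HIT. Cache (old->new): [P T R D W]
  25. access R: HIT. Cache (old->new): [P T R D W]
  26. access D: HIT. Cache (old->new): [P T R D W]
  27. access D: HIT. Cache (old->new): [P T R D W]
  28. access T: HIT. Cache (old->new): [P T R D W]
Total: 22 hits, 6 misses, 1 evictions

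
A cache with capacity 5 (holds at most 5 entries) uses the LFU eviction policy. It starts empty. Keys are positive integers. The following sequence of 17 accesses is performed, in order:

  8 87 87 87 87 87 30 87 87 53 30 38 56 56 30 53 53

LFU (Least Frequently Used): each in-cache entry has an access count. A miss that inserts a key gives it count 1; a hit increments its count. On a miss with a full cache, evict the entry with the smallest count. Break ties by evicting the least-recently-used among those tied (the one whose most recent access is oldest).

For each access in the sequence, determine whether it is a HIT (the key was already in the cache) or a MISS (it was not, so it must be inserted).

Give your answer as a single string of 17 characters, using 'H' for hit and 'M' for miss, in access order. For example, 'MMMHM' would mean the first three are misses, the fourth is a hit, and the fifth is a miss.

LFU simulation (capacity=5):
  1. access 8: MISS. Cache: [8(c=1)]
  2. access 87: MISS. Cache: [8(c=1) 87(c=1)]
  3. access 87: HIT, count now 2. Cache: [8(c=1) 87(c=2)]
  4. access 87: HIT, count now 3. Cache: [8(c=1) 87(c=3)]
  5. access 87: HIT, count now 4. Cache: [8(c=1) 87(c=4)]
  6. access 87: HIT, count now 5. Cache: [8(c=1) 87(c=5)]
  7. access 30: MISS. Cache: [8(c=1) 30(c=1) 87(c=5)]
  8. access 87: HIT, count now 6. Cache: [8(c=1) 30(c=1) 87(c=6)]
  9. access 87: HIT, count now 7. Cache: [8(c=1) 30(c=1) 87(c=7)]
  10. access 53: MISS. Cache: [8(c=1) 30(c=1) 53(c=1) 87(c=7)]
  11. access 30: HIT, count now 2. Cache: [8(c=1) 53(c=1) 30(c=2) 87(c=7)]
  12. access 38: MISS. Cache: [8(c=1) 53(c=1) 38(c=1) 30(c=2) 87(c=7)]
  13. access 56: MISS, evict 8(c=1). Cache: [53(c=1) 38(c=1) 56(c=1) 30(c=2) 87(c=7)]
  14. access 56: HIT, count now 2. Cache: [53(c=1) 38(c=1) 30(c=2) 56(c=2) 87(c=7)]
  15. access 30: HIT, count now 3. Cache: [53(c=1) 38(c=1) 56(c=2) 30(c=3) 87(c=7)]
  16. access 53: HIT, count now 2. Cache: [38(c=1) 56(c=2) 53(c=2) 30(c=3) 87(c=7)]
  17. access 53: HIT, count now 3. Cache: [38(c=1) 56(c=2) 30(c=3) 53(c=3) 87(c=7)]
Total: 11 hits, 6 misses, 1 evictions

Answer: MMHHHHMHHMHMMHHHH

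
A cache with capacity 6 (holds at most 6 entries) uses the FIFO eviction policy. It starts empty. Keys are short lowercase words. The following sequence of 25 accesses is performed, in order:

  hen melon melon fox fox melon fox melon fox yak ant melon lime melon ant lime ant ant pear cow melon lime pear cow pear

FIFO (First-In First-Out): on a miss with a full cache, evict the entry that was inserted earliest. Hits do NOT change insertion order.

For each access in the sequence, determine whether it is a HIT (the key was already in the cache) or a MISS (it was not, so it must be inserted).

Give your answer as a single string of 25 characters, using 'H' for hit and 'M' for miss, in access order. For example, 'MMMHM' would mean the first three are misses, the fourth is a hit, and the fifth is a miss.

Answer: MMHMHHHHHMMHMHHHHHMMMHHHH

Derivation:
FIFO simulation (capacity=6):
  1. access hen: MISS. Cache (old->new): [hen]
  2. access melon: MISS. Cache (old->new): [hen melon]
  3. access melon: HIT. Cache (old->new): [hen melon]
  4. access fox: MISS. Cache (old->new): [hen melon fox]
  5. access fox: HIT. Cache (old->new): [hen melon fox]
  6. access melon: HIT. Cache (old->new): [hen melon fox]
  7. access fox: HIT. Cache (old->new): [hen melon fox]
  8. access melon: HIT. Cache (old->new): [hen melon fox]
  9. access fox: HIT. Cache (old->new): [hen melon fox]
  10. access yak: MISS. Cache (old->new): [hen melon fox yak]
  11. access ant: MISS. Cache (old->new): [hen melon fox yak ant]
  12. access melon: HIT. Cache (old->new): [hen melon fox yak ant]
  13. access lime: MISS. Cache (old->new): [hen melon fox yak ant lime]
  14. access melon: HIT. Cache (old->new): [hen melon fox yak ant lime]
  15. access ant: HIT. Cache (old->new): [hen melon fox yak ant lime]
  16. access lime: HIT. Cache (old->new): [hen melon fox yak ant lime]
  17. access ant: HIT. Cache (old->new): [hen melon fox yak ant lime]
  18. access ant: HIT. Cache (old->new): [hen melon fox yak ant lime]
  19. access pear: MISS, evict hen. Cache (old->new): [melon fox yak ant lime pear]
  20. access cow: MISS, evict melon. Cache (old->new): [fox yak ant lime pear cow]
  21. access melon: MISS, evict fox. Cache (old->new): [yak ant lime pear cow melon]
  22. access lime: HIT. Cache (old->new): [yak ant lime pear cow melon]
  23. access pear: HIT. Cache (old->new): [yak ant lime pear cow melon]
  24. access cow: HIT. Cache (old->new): [yak ant lime pear cow melon]
  25. access pear: HIT. Cache (old->new): [yak ant lime pear cow melon]
Total: 16 hits, 9 misses, 3 evictions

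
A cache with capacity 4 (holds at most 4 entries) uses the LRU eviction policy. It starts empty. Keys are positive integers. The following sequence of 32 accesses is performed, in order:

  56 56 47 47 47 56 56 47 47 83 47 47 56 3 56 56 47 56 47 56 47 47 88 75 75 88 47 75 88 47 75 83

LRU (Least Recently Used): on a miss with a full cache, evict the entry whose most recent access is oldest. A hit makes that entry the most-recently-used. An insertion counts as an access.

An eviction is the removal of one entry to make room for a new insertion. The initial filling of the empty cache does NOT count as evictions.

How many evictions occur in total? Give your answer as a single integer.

Answer: 3

Derivation:
LRU simulation (capacity=4):
  1. access 56: MISS. Cache (LRU->MRU): [56]
  2. access 56: HIT. Cache (LRU->MRU): [56]
  3. access 47: MISS. Cache (LRU->MRU): [56 47]
  4. access 47: HIT. Cache (LRU->MRU): [56 47]
  5. access 47: HIT. Cache (LRU->MRU): [56 47]
  6. access 56: HIT. Cache (LRU->MRU): [47 56]
  7. access 56: HIT. Cache (LRU->MRU): [47 56]
  8. access 47: HIT. Cache (LRU->MRU): [56 47]
  9. access 47: HIT. Cache (LRU->MRU): [56 47]
  10. access 83: MISS. Cache (LRU->MRU): [56 47 83]
  11. access 47: HIT. Cache (LRU->MRU): [56 83 47]
  12. access 47: HIT. Cache (LRU->MRU): [56 83 47]
  13. access 56: HIT. Cache (LRU->MRU): [83 47 56]
  14. access 3: MISS. Cache (LRU->MRU): [83 47 56 3]
  15. access 56: HIT. Cache (LRU->MRU): [83 47 3 56]
  16. access 56: HIT. Cache (LRU->MRU): [83 47 3 56]
  17. access 47: HIT. Cache (LRU->MRU): [83 3 56 47]
  18. access 56: HIT. Cache (LRU->MRU): [83 3 47 56]
  19. access 47: HIT. Cache (LRU->MRU): [83 3 56 47]
  20. access 56: HIT. Cache (LRU->MRU): [83 3 47 56]
  21. access 47: HIT. Cache (LRU->MRU): [83 3 56 47]
  22. access 47: HIT. Cache (LRU->MRU): [83 3 56 47]
  23. access 88: MISS, evict 83. Cache (LRU->MRU): [3 56 47 88]
  24. access 75: MISS, evict 3. Cache (LRU->MRU): [56 47 88 75]
  25. access 75: HIT. Cache (LRU->MRU): [56 47 88 75]
  26. access 88: HIT. Cache (LRU->MRU): [56 47 75 88]
  27. access 47: HIT. Cache (LRU->MRU): [56 75 88 47]
  28. access 75: HIT. Cache (LRU->MRU): [56 88 47 75]
  29. access 88: HIT. Cache (LRU->MRU): [56 47 75 88]
  30. access 47: HIT. Cache (LRU->MRU): [56 75 88 47]
  31. access 75: HIT. Cache (LRU->MRU): [56 88 47 75]
  32. access 83: MISS, evict 56. Cache (LRU->MRU): [88 47 75 83]
Total: 25 hits, 7 misses, 3 evictions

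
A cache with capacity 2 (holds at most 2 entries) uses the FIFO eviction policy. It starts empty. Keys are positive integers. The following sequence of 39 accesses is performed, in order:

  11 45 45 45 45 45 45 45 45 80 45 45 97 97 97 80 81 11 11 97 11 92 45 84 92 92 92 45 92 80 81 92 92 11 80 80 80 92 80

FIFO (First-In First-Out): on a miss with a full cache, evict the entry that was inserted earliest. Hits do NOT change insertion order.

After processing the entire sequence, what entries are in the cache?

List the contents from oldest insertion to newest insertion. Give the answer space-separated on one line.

Answer: 80 92

Derivation:
FIFO simulation (capacity=2):
  1. access 11: MISS. Cache (old->new): [11]
  2. access 45: MISS. Cache (old->new): [11 45]
  3. access 45: HIT. Cache (old->new): [11 45]
  4. access 45: HIT. Cache (old->new): [11 45]
  5. access 45: HIT. Cache (old->new): [11 45]
  6. access 45: HIT. Cache (old->new): [11 45]
  7. access 45: HIT. Cache (old->new): [11 45]
  8. access 45: HIT. Cache (old->new): [11 45]
  9. access 45: HIT. Cache (old->new): [11 45]
  10. access 80: MISS, evict 11. Cache (old->new): [45 80]
  11. access 45: HIT. Cache (old->new): [45 80]
  12. access 45: HIT. Cache (old->new): [45 80]
  13. access 97: MISS, evict 45. Cache (old->new): [80 97]
  14. access 97: HIT. Cache (old->new): [80 97]
  15. access 97: HIT. Cache (old->new): [80 97]
  16. access 80: HIT. Cache (old->new): [80 97]
  17. access 81: MISS, evict 80. Cache (old->new): [97 81]
  18. access 11: MISS, evict 97. Cache (old->new): [81 11]
  19. access 11: HIT. Cache (old->new): [81 11]
  20. access 97: MISS, evict 81. Cache (old->new): [11 97]
  21. access 11: HIT. Cache (old->new): [11 97]
  22. access 92: MISS, evict 11. Cache (old->new): [97 92]
  23. access 45: MISS, evict 97. Cache (old->new): [92 45]
  24. access 84: MISS, evict 92. Cache (old->new): [45 84]
  25. access 92: MISS, evict 45. Cache (old->new): [84 92]
  26. access 92: HIT. Cache (old->new): [84 92]
  27. access 92: HIT. Cache (old->new): [84 92]
  28. access 45: MISS, evict 84. Cache (old->new): [92 45]
  29. access 92: HIT. Cache (old->new): [92 45]
  30. access 80: MISS, evict 92. Cache (old->new): [45 80]
  31. access 81: MISS, evict 45. Cache (old->new): [80 81]
  32. access 92: MISS, evict 80. Cache (old->new): [81 92]
  33. access 92: HIT. Cache (old->new): [81 92]
  34. access 11: MISS, evict 81. Cache (old->new): [92 11]
  35. access 80: MISS, evict 92. Cache (old->new): [11 80]
  36. access 80: HIT. Cache (old->new): [11 80]
  37. access 80: HIT. Cache (old->new): [11 80]
  38. access 92: MISS, evict 11. Cache (old->new): [80 92]
  39. access 80: HIT. Cache (old->new): [80 92]
Total: 21 hits, 18 misses, 16 evictions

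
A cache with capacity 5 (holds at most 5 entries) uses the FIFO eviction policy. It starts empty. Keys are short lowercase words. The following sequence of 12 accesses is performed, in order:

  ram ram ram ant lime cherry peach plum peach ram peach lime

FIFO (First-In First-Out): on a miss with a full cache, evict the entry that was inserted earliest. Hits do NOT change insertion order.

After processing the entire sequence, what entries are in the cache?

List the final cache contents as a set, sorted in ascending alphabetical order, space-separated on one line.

Answer: cherry lime peach plum ram

Derivation:
FIFO simulation (capacity=5):
  1. access ram: MISS. Cache (old->new): [ram]
  2. access ram: HIT. Cache (old->new): [ram]
  3. access ram: HIT. Cache (old->new): [ram]
  4. access ant: MISS. Cache (old->new): [ram ant]
  5. access lime: MISS. Cache (old->new): [ram ant lime]
  6. access cherry: MISS. Cache (old->new): [ram ant lime cherry]
  7. access peach: MISS. Cache (old->new): [ram ant lime cherry peach]
  8. access plum: MISS, evict ram. Cache (old->new): [ant lime cherry peach plum]
  9. access peach: HIT. Cache (old->new): [ant lime cherry peach plum]
  10. access ram: MISS, evict ant. Cache (old->new): [lime cherry peach plum ram]
  11. access peach: HIT. Cache (old->new): [lime cherry peach plum ram]
  12. access lime: HIT. Cache (old->new): [lime cherry peach plum ram]
Total: 5 hits, 7 misses, 2 evictions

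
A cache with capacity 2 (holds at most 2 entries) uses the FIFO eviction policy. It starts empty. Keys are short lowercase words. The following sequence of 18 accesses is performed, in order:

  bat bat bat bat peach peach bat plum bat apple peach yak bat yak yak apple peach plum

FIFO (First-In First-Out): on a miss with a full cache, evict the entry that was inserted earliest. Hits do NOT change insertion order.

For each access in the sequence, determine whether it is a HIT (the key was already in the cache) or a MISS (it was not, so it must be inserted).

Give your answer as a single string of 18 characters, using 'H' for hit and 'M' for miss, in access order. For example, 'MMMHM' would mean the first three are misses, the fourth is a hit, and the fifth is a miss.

FIFO simulation (capacity=2):
  1. access bat: MISS. Cache (old->new): [bat]
  2. access bat: HIT. Cache (old->new): [bat]
  3. access bat: HIT. Cache (old->new): [bat]
  4. access bat: HIT. Cache (old->new): [bat]
  5. access peach: MISS. Cache (old->new): [bat peach]
  6. access peach: HIT. Cache (old->new): [bat peach]
  7. access bat: HIT. Cache (old->new): [bat peach]
  8. access plum: MISS, evict bat. Cache (old->new): [peach plum]
  9. access bat: MISS, evict peach. Cache (old->new): [plum bat]
  10. access apple: MISS, evict plum. Cache (old->new): [bat apple]
  11. access peach: MISS, evict bat. Cache (old->new): [apple peach]
  12. access yak: MISS, evict apple. Cache (old->new): [peach yak]
  13. access bat: MISS, evict peach. Cache (old->new): [yak bat]
  14. access yak: HIT. Cache (old->new): [yak bat]
  15. access yak: HIT. Cache (old->new): [yak bat]
  16. access apple: MISS, evict yak. Cache (old->new): [bat apple]
  17. access peach: MISS, evict bat. Cache (old->new): [apple peach]
  18. access plum: MISS, evict apple. Cache (old->new): [peach plum]
Total: 7 hits, 11 misses, 9 evictions

Answer: MHHHMHHMMMMMMHHMMM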